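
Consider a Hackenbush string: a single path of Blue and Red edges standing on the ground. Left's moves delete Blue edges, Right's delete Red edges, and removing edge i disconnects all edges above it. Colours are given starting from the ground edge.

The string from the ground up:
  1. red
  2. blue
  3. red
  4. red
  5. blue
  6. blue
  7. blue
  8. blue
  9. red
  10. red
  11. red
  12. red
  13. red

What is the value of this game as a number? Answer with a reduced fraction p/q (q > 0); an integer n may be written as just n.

Build g(s[:k]) for k = 1..13, string s = red blue red red blue blue blue blue red red red red red.
edge 1 of 13 (red): { none | 0 } so -1
edge 2 of 13 (blue): { -1 | 0 } so -1/2
edge 3 of 13 (red): { -1 | -1/2 0 } so -3/4
edge 4 of 13 (red): { -1 | -3/4 -1/2 0 } so -7/8
edge 5 of 13 (blue): { -1 -7/8 | -3/4 -1/2 0 } so -13/16
edge 6 of 13 (blue): { -1 -7/8 -13/16 | -3/4 -1/2 0 } so -25/32
edge 7 of 13 (blue): { -1 -7/8 -13/16 -25/32 | -3/4 -1/2 0 } so -49/64
edge 8 of 13 (blue): { -1 -7/8 -13/16 -25/32 -49/64 | -3/4 -1/2 0 } so -97/128
edge 9 of 13 (red): { -1 -7/8 -13/16 -25/32 -49/64 | -97/128 -3/4 -1/2 0 } so -195/256
edge 10 of 13 (red): { -1 -7/8 -13/16 -25/32 -49/64 | -195/256 -97/128 -3/4 -1/2 0 } so -391/512
edge 11 of 13 (red): { -1 -7/8 -13/16 -25/32 -49/64 | -391/512 -195/256 -97/128 -3/4 -1/2 0 } so -783/1024
edge 12 of 13 (red): { -1 -7/8 -13/16 -25/32 -49/64 | -783/1024 -391/512 -195/256 -97/128 -3/4 -1/2 0 } so -1567/2048
edge 13 of 13 (red): { -1 -7/8 -13/16 -25/32 -49/64 | -1567/2048 -783/1024 -391/512 -195/256 -97/128 -3/4 -1/2 0 } so -3135/4096

-3135/4096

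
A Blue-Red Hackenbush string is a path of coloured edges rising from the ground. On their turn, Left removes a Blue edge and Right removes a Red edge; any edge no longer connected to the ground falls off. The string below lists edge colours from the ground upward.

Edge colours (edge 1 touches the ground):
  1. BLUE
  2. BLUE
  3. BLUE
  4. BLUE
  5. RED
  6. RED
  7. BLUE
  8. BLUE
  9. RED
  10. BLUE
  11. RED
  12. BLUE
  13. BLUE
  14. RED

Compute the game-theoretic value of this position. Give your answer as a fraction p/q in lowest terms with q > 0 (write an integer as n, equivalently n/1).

3501/1024

Prefix values for BLUE BLUE BLUE BLUE RED RED BLUE BLUE RED BLUE RED BLUE BLUE RED via {L|R} + simplicity:
1 of 14 · B · max L 0 · min R +∞ — 1
2 of 14 · BB · max L 1 · min R +∞ — 2
3 of 14 · BBB · max L 2 · min R +∞ — 3
4 of 14 · BBBB · max L 3 · min R +∞ — 4
5 of 14 · BBBBR · max L 3 · min R 4 — 7/2
6 of 14 · BBBBRR · max L 3 · min R 7/2 — 13/4
7 of 14 · BBBBRRB · max L 13/4 · min R 7/2 — 27/8
8 of 14 · BBBBRRBB · max L 27/8 · min R 7/2 — 55/16
9 of 14 · BBBBRRBBR · max L 27/8 · min R 55/16 — 109/32
10 of 14 · BBBBRRBBRB · max L 109/32 · min R 55/16 — 219/64
11 of 14 · BBBBRRBBRBR · max L 109/32 · min R 219/64 — 437/128
12 of 14 · BBBBRRBBRBRB · max L 437/128 · min R 219/64 — 875/256
13 of 14 · BBBBRRBBRBRBB · max L 875/256 · min R 219/64 — 1751/512
14 of 14 · BBBBRRBBRBRBBR · max L 875/256 · min R 1751/512 — 3501/1024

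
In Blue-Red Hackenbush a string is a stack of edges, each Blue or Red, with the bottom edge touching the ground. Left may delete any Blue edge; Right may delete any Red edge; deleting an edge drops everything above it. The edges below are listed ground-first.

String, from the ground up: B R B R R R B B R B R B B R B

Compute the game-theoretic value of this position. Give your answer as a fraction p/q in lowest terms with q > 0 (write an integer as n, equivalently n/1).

B: Left { 0 }, Right { none } -> simplest 1
BR: Left { 0 }, Right { 1 } -> simplest 1/2
BRB: Left { 0; 1/2 }, Right { 1 } -> simplest 3/4
BRBR: Left { 0; 1/2 }, Right { 3/4; 1 } -> simplest 5/8
BRBRR: Left { 0; 1/2 }, Right { 5/8; 3/4; 1 } -> simplest 9/16
BRBRRR: Left { 0; 1/2 }, Right { 9/16; 5/8; 3/4; 1 } -> simplest 17/32
BRBRRRB: Left { 0; 1/2; 17/32 }, Right { 9/16; 5/8; 3/4; 1 } -> simplest 35/64
BRBRRRBB: Left { 0; 1/2; 17/32; 35/64 }, Right { 9/16; 5/8; 3/4; 1 } -> simplest 71/128
BRBRRRBBR: Left { 0; 1/2; 17/32; 35/64 }, Right { 71/128; 9/16; 5/8; 3/4; 1 } -> simplest 141/256
BRBRRRBBRB: Left { 0; 1/2; 17/32; 35/64; 141/256 }, Right { 71/128; 9/16; 5/8; 3/4; 1 } -> simplest 283/512
BRBRRRBBRBR: Left { 0; 1/2; 17/32; 35/64; 141/256 }, Right { 283/512; 71/128; 9/16; 5/8; 3/4; 1 } -> simplest 565/1024
BRBRRRBBRBRB: Left { 0; 1/2; 17/32; 35/64; 141/256; 565/1024 }, Right { 283/512; 71/128; 9/16; 5/8; 3/4; 1 } -> simplest 1131/2048
BRBRRRBBRBRBB: Left { 0; 1/2; 17/32; 35/64; 141/256; 565/1024; 1131/2048 }, Right { 283/512; 71/128; 9/16; 5/8; 3/4; 1 } -> simplest 2263/4096
BRBRRRBBRBRBBR: Left { 0; 1/2; 17/32; 35/64; 141/256; 565/1024; 1131/2048 }, Right { 2263/4096; 283/512; 71/128; 9/16; 5/8; 3/4; 1 } -> simplest 4525/8192
BRBRRRBBRBRBBRB: Left { 0; 1/2; 17/32; 35/64; 141/256; 565/1024; 1131/2048; 4525/8192 }, Right { 2263/4096; 283/512; 71/128; 9/16; 5/8; 3/4; 1 } -> simplest 9051/16384

9051/16384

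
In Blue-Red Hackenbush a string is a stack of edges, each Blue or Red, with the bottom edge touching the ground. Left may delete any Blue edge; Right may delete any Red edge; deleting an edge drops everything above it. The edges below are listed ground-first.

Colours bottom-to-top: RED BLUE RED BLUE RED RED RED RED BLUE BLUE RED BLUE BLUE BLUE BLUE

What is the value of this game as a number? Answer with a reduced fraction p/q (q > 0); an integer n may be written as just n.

-12065/16384

Build value(s[:k]) for k = 1..15, string s = RED BLUE RED BLUE RED RED RED RED BLUE BLUE RED BLUE BLUE BLUE BLUE.
1 of 15 · R · max L −∞ · min R 0 → -1
2 of 15 · RB · max L -1 · min R 0 → -1/2
3 of 15 · RBR · max L -1 · min R -1/2 → -3/4
4 of 15 · RBRB · max L -3/4 · min R -1/2 → -5/8
5 of 15 · RBRBR · max L -3/4 · min R -5/8 → -11/16
6 of 15 · RBRBRR · max L -3/4 · min R -11/16 → -23/32
7 of 15 · RBRBRRR · max L -3/4 · min R -23/32 → -47/64
8 of 15 · RBRBRRRR · max L -3/4 · min R -47/64 → -95/128
9 of 15 · RBRBRRRRB · max L -95/128 · min R -47/64 → -189/256
10 of 15 · RBRBRRRRBB · max L -189/256 · min R -47/64 → -377/512
11 of 15 · RBRBRRRRBBR · max L -189/256 · min R -377/512 → -755/1024
12 of 15 · RBRBRRRRBBRB · max L -755/1024 · min R -377/512 → -1509/2048
13 of 15 · RBRBRRRRBBRBB · max L -1509/2048 · min R -377/512 → -3017/4096
14 of 15 · RBRBRRRRBBRBBB · max L -3017/4096 · min R -377/512 → -6033/8192
15 of 15 · RBRBRRRRBBRBBBB · max L -6033/8192 · min R -377/512 → -12065/16384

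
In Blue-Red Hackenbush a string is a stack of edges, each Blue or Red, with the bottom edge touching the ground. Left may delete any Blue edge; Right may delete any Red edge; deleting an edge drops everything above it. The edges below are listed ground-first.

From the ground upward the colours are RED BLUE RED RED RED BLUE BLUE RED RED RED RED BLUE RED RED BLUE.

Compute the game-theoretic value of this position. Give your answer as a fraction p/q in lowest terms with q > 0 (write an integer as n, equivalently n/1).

Prefix values for RED BLUE RED RED RED BLUE BLUE RED RED RED RED BLUE RED RED BLUE via {L|R} + simplicity:
value_1 [R]  L=[]  R=[0]  → -1
value_2 [RB]  L=[-1]  R=[0]  → -1/2
value_3 [RBR]  L=[-1]  R=[-1/2, 0]  → -3/4
value_4 [RBRR]  L=[-1]  R=[-3/4, -1/2, 0]  → -7/8
value_5 [RBRRR]  L=[-1]  R=[-7/8, -3/4, -1/2, 0]  → -15/16
value_6 [RBRRRB]  L=[-1, -15/16]  R=[-7/8, -3/4, -1/2, 0]  → -29/32
value_7 [RBRRRBB]  L=[-1, -15/16, -29/32]  R=[-7/8, -3/4, -1/2, 0]  → -57/64
value_8 [RBRRRBBR]  L=[-1, -15/16, -29/32]  R=[-57/64, -7/8, -3/4, -1/2, 0]  → -115/128
value_9 [RBRRRBBRR]  L=[-1, -15/16, -29/32]  R=[-115/128, -57/64, -7/8, -3/4, -1/2, 0]  → -231/256
value_10 [RBRRRBBRRR]  L=[-1, -15/16, -29/32]  R=[-231/256, -115/128, -57/64, -7/8, -3/4, -1/2, 0]  → -463/512
value_11 [RBRRRBBRRRR]  L=[-1, -15/16, -29/32]  R=[-463/512, -231/256, -115/128, -57/64, -7/8, -3/4, -1/2, 0]  → -927/1024
value_12 [RBRRRBBRRRRB]  L=[-1, -15/16, -29/32, -927/1024]  R=[-463/512, -231/256, -115/128, -57/64, -7/8, -3/4, -1/2, 0]  → -1853/2048
value_13 [RBRRRBBRRRRBR]  L=[-1, -15/16, -29/32, -927/1024]  R=[-1853/2048, -463/512, -231/256, -115/128, -57/64, -7/8, -3/4, -1/2, 0]  → -3707/4096
value_14 [RBRRRBBRRRRBRR]  L=[-1, -15/16, -29/32, -927/1024]  R=[-3707/4096, -1853/2048, -463/512, -231/256, -115/128, -57/64, -7/8, -3/4, -1/2, 0]  → -7415/8192
value_15 [RBRRRBBRRRRBRRB]  L=[-1, -15/16, -29/32, -927/1024, -7415/8192]  R=[-3707/4096, -1853/2048, -463/512, -231/256, -115/128, -57/64, -7/8, -3/4, -1/2, 0]  → -14829/16384

-14829/16384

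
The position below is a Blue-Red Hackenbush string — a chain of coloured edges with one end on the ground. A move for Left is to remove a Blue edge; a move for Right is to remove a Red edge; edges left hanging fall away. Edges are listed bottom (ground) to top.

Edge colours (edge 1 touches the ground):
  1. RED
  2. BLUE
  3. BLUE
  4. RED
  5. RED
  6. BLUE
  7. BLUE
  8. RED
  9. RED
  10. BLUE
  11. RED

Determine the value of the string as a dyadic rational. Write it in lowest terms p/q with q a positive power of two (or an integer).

-411/1024

edge 1 of 11 (RED): { none | 0 } = -1
edge 2 of 11 (BLUE): { -1 | 0 } = -1/2
edge 3 of 11 (BLUE): { -1,-1/2 | 0 } = -1/4
edge 4 of 11 (RED): { -1,-1/2 | -1/4,0 } = -3/8
edge 5 of 11 (RED): { -1,-1/2 | -3/8,-1/4,0 } = -7/16
edge 6 of 11 (BLUE): { -1,-1/2,-7/16 | -3/8,-1/4,0 } = -13/32
edge 7 of 11 (BLUE): { -1,-1/2,-7/16,-13/32 | -3/8,-1/4,0 } = -25/64
edge 8 of 11 (RED): { -1,-1/2,-7/16,-13/32 | -25/64,-3/8,-1/4,0 } = -51/128
edge 9 of 11 (RED): { -1,-1/2,-7/16,-13/32 | -51/128,-25/64,-3/8,-1/4,0 } = -103/256
edge 10 of 11 (BLUE): { -1,-1/2,-7/16,-13/32,-103/256 | -51/128,-25/64,-3/8,-1/4,0 } = -205/512
edge 11 of 11 (RED): { -1,-1/2,-7/16,-13/32,-103/256 | -205/512,-51/128,-25/64,-3/8,-1/4,0 } = -411/1024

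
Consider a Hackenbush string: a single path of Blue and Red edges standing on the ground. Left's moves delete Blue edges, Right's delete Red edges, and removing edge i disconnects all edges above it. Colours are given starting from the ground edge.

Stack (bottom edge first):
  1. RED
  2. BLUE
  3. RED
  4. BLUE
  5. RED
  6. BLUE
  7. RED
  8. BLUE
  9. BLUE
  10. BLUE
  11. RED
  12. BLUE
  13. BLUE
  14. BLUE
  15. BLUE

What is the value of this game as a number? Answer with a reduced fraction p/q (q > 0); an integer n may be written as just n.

R: Left { — }, Right { 0 } gives simplest -1
RB: Left { -1 }, Right { 0 } gives simplest -1/2
RBR: Left { -1 }, Right { -1/2,0 } gives simplest -3/4
RBRB: Left { -1,-3/4 }, Right { -1/2,0 } gives simplest -5/8
RBRBR: Left { -1,-3/4 }, Right { -5/8,-1/2,0 } gives simplest -11/16
RBRBRB: Left { -1,-3/4,-11/16 }, Right { -5/8,-1/2,0 } gives simplest -21/32
RBRBRBR: Left { -1,-3/4,-11/16 }, Right { -21/32,-5/8,-1/2,0 } gives simplest -43/64
RBRBRBRB: Left { -1,-3/4,-11/16,-43/64 }, Right { -21/32,-5/8,-1/2,0 } gives simplest -85/128
RBRBRBRBB: Left { -1,-3/4,-11/16,-43/64,-85/128 }, Right { -21/32,-5/8,-1/2,0 } gives simplest -169/256
RBRBRBRBBB: Left { -1,-3/4,-11/16,-43/64,-85/128,-169/256 }, Right { -21/32,-5/8,-1/2,0 } gives simplest -337/512
RBRBRBRBBBR: Left { -1,-3/4,-11/16,-43/64,-85/128,-169/256 }, Right { -337/512,-21/32,-5/8,-1/2,0 } gives simplest -675/1024
RBRBRBRBBBRB: Left { -1,-3/4,-11/16,-43/64,-85/128,-169/256,-675/1024 }, Right { -337/512,-21/32,-5/8,-1/2,0 } gives simplest -1349/2048
RBRBRBRBBBRBB: Left { -1,-3/4,-11/16,-43/64,-85/128,-169/256,-675/1024,-1349/2048 }, Right { -337/512,-21/32,-5/8,-1/2,0 } gives simplest -2697/4096
RBRBRBRBBBRBBB: Left { -1,-3/4,-11/16,-43/64,-85/128,-169/256,-675/1024,-1349/2048,-2697/4096 }, Right { -337/512,-21/32,-5/8,-1/2,0 } gives simplest -5393/8192
RBRBRBRBBBRBBBB: Left { -1,-3/4,-11/16,-43/64,-85/128,-169/256,-675/1024,-1349/2048,-2697/4096,-5393/8192 }, Right { -337/512,-21/32,-5/8,-1/2,0 } gives simplest -10785/16384

-10785/16384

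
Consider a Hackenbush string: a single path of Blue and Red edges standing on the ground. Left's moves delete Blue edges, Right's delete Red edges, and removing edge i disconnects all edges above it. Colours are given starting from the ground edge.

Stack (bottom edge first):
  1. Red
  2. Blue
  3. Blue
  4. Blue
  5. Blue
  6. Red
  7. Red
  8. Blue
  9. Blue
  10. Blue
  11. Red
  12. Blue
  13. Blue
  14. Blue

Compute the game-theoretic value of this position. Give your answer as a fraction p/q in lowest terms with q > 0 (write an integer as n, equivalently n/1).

Recurse on prefixes of the 14-edge string Red Blue Blue Blue Blue Red Red Blue Blue Blue Red Blue Blue Blue:
edge 1 of 14 (Red): { — | 0 } so -1
edge 2 of 14 (Blue): { -1 | 0 } so -1/2
edge 3 of 14 (Blue): { -1; -1/2 | 0 } so -1/4
edge 4 of 14 (Blue): { -1; -1/2; -1/4 | 0 } so -1/8
edge 5 of 14 (Blue): { -1; -1/2; -1/4; -1/8 | 0 } so -1/16
edge 6 of 14 (Red): { -1; -1/2; -1/4; -1/8 | -1/16; 0 } so -3/32
edge 7 of 14 (Red): { -1; -1/2; -1/4; -1/8 | -3/32; -1/16; 0 } so -7/64
edge 8 of 14 (Blue): { -1; -1/2; -1/4; -1/8; -7/64 | -3/32; -1/16; 0 } so -13/128
edge 9 of 14 (Blue): { -1; -1/2; -1/4; -1/8; -7/64; -13/128 | -3/32; -1/16; 0 } so -25/256
edge 10 of 14 (Blue): { -1; -1/2; -1/4; -1/8; -7/64; -13/128; -25/256 | -3/32; -1/16; 0 } so -49/512
edge 11 of 14 (Red): { -1; -1/2; -1/4; -1/8; -7/64; -13/128; -25/256 | -49/512; -3/32; -1/16; 0 } so -99/1024
edge 12 of 14 (Blue): { -1; -1/2; -1/4; -1/8; -7/64; -13/128; -25/256; -99/1024 | -49/512; -3/32; -1/16; 0 } so -197/2048
edge 13 of 14 (Blue): { -1; -1/2; -1/4; -1/8; -7/64; -13/128; -25/256; -99/1024; -197/2048 | -49/512; -3/32; -1/16; 0 } so -393/4096
edge 14 of 14 (Blue): { -1; -1/2; -1/4; -1/8; -7/64; -13/128; -25/256; -99/1024; -197/2048; -393/4096 | -49/512; -3/32; -1/16; 0 } so -785/8192

-785/8192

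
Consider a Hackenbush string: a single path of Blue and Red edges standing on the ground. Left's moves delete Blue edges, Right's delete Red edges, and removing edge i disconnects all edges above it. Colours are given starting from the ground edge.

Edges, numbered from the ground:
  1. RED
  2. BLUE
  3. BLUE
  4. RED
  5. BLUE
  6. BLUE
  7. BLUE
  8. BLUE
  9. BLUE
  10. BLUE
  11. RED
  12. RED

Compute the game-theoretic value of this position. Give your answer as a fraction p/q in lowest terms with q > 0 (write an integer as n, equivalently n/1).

step 1: add RED to get R; options L={ — } R={ 0 } → -1
step 2: add BLUE to get RB; options L={ -1 } R={ 0 } → -1/2
step 3: add BLUE to get RBB; options L={ -1 -1/2 } R={ 0 } → -1/4
step 4: add RED to get RBBR; options L={ -1 -1/2 } R={ -1/4 0 } → -3/8
step 5: add BLUE to get RBBRB; options L={ -1 -1/2 -3/8 } R={ -1/4 0 } → -5/16
step 6: add BLUE to get RBBRBB; options L={ -1 -1/2 -3/8 -5/16 } R={ -1/4 0 } → -9/32
step 7: add BLUE to get RBBRBBB; options L={ -1 -1/2 -3/8 -5/16 -9/32 } R={ -1/4 0 } → -17/64
step 8: add BLUE to get RBBRBBBB; options L={ -1 -1/2 -3/8 -5/16 -9/32 -17/64 } R={ -1/4 0 } → -33/128
step 9: add BLUE to get RBBRBBBBB; options L={ -1 -1/2 -3/8 -5/16 -9/32 -17/64 -33/128 } R={ -1/4 0 } → -65/256
step 10: add BLUE to get RBBRBBBBBB; options L={ -1 -1/2 -3/8 -5/16 -9/32 -17/64 -33/128 -65/256 } R={ -1/4 0 } → -129/512
step 11: add RED to get RBBRBBBBBBR; options L={ -1 -1/2 -3/8 -5/16 -9/32 -17/64 -33/128 -65/256 } R={ -129/512 -1/4 0 } → -259/1024
step 12: add RED to get RBBRBBBBBBRR; options L={ -1 -1/2 -3/8 -5/16 -9/32 -17/64 -33/128 -65/256 } R={ -259/1024 -129/512 -1/4 0 } → -519/2048

-519/2048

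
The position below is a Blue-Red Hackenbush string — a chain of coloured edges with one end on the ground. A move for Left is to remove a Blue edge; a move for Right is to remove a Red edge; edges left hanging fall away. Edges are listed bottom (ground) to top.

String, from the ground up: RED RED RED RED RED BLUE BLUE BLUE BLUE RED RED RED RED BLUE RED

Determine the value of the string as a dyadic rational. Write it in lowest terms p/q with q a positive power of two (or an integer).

Prefix values for RED RED RED RED RED BLUE BLUE BLUE BLUE RED RED RED RED BLUE RED via {L|R} + simplicity:
R: Left { (no moves) }, Right { 0 } ⇒ simplest -1
RR: Left { (no moves) }, Right { -1,0 } ⇒ simplest -2
RRR: Left { (no moves) }, Right { -2,-1,0 } ⇒ simplest -3
RRRR: Left { (no moves) }, Right { -3,-2,-1,0 } ⇒ simplest -4
RRRRR: Left { (no moves) }, Right { -4,-3,-2,-1,0 } ⇒ simplest -5
RRRRRB: Left { -5 }, Right { -4,-3,-2,-1,0 } ⇒ simplest -9/2
RRRRRBB: Left { -5,-9/2 }, Right { -4,-3,-2,-1,0 } ⇒ simplest -17/4
RRRRRBBB: Left { -5,-9/2,-17/4 }, Right { -4,-3,-2,-1,0 } ⇒ simplest -33/8
RRRRRBBBB: Left { -5,-9/2,-17/4,-33/8 }, Right { -4,-3,-2,-1,0 } ⇒ simplest -65/16
RRRRRBBBBR: Left { -5,-9/2,-17/4,-33/8 }, Right { -65/16,-4,-3,-2,-1,0 } ⇒ simplest -131/32
RRRRRBBBBRR: Left { -5,-9/2,-17/4,-33/8 }, Right { -131/32,-65/16,-4,-3,-2,-1,0 } ⇒ simplest -263/64
RRRRRBBBBRRR: Left { -5,-9/2,-17/4,-33/8 }, Right { -263/64,-131/32,-65/16,-4,-3,-2,-1,0 } ⇒ simplest -527/128
RRRRRBBBBRRRR: Left { -5,-9/2,-17/4,-33/8 }, Right { -527/128,-263/64,-131/32,-65/16,-4,-3,-2,-1,0 } ⇒ simplest -1055/256
RRRRRBBBBRRRRB: Left { -5,-9/2,-17/4,-33/8,-1055/256 }, Right { -527/128,-263/64,-131/32,-65/16,-4,-3,-2,-1,0 } ⇒ simplest -2109/512
RRRRRBBBBRRRRBR: Left { -5,-9/2,-17/4,-33/8,-1055/256 }, Right { -2109/512,-527/128,-263/64,-131/32,-65/16,-4,-3,-2,-1,0 } ⇒ simplest -4219/1024

-4219/1024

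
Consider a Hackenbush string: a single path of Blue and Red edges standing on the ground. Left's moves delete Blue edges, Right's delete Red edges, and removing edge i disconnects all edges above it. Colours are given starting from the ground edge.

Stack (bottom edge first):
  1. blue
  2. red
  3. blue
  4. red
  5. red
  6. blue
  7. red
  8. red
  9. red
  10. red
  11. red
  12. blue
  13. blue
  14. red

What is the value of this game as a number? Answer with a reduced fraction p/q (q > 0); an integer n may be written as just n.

Build value(s[:k]) for k = 1..14, string s = blue red blue red red blue red red red red red blue blue red.
b: Left { 0 }, Right { — } = simplest 1
br: Left { 0 }, Right { 1 } = simplest 1/2
brb: Left { 0; 1/2 }, Right { 1 } = simplest 3/4
brbr: Left { 0; 1/2 }, Right { 3/4; 1 } = simplest 5/8
brbrr: Left { 0; 1/2 }, Right { 5/8; 3/4; 1 } = simplest 9/16
brbrrb: Left { 0; 1/2; 9/16 }, Right { 5/8; 3/4; 1 } = simplest 19/32
brbrrbr: Left { 0; 1/2; 9/16 }, Right { 19/32; 5/8; 3/4; 1 } = simplest 37/64
brbrrbrr: Left { 0; 1/2; 9/16 }, Right { 37/64; 19/32; 5/8; 3/4; 1 } = simplest 73/128
brbrrbrrr: Left { 0; 1/2; 9/16 }, Right { 73/128; 37/64; 19/32; 5/8; 3/4; 1 } = simplest 145/256
brbrrbrrrr: Left { 0; 1/2; 9/16 }, Right { 145/256; 73/128; 37/64; 19/32; 5/8; 3/4; 1 } = simplest 289/512
brbrrbrrrrr: Left { 0; 1/2; 9/16 }, Right { 289/512; 145/256; 73/128; 37/64; 19/32; 5/8; 3/4; 1 } = simplest 577/1024
brbrrbrrrrrb: Left { 0; 1/2; 9/16; 577/1024 }, Right { 289/512; 145/256; 73/128; 37/64; 19/32; 5/8; 3/4; 1 } = simplest 1155/2048
brbrrbrrrrrbb: Left { 0; 1/2; 9/16; 577/1024; 1155/2048 }, Right { 289/512; 145/256; 73/128; 37/64; 19/32; 5/8; 3/4; 1 } = simplest 2311/4096
brbrrbrrrrrbbr: Left { 0; 1/2; 9/16; 577/1024; 1155/2048 }, Right { 2311/4096; 289/512; 145/256; 73/128; 37/64; 19/32; 5/8; 3/4; 1 } = simplest 4621/8192

4621/8192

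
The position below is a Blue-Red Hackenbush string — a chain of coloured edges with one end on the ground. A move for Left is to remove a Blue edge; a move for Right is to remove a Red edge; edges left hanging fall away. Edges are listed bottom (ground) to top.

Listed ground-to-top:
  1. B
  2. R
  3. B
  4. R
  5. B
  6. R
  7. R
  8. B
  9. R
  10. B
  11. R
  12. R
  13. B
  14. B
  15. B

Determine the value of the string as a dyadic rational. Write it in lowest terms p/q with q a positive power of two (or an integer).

Build G(s[:k]) for k = 1..15, string s = B R B R B R R B R B R R B B B.
step 1: add B to get B; options L={ 0 } R={  } ⇒ 1
step 2: add R to get BR; options L={ 0 } R={ 1 } ⇒ 1/2
step 3: add B to get BRB; options L={ 0; 1/2 } R={ 1 } ⇒ 3/4
step 4: add R to get BRBR; options L={ 0; 1/2 } R={ 3/4; 1 } ⇒ 5/8
step 5: add B to get BRBRB; options L={ 0; 1/2; 5/8 } R={ 3/4; 1 } ⇒ 11/16
step 6: add R to get BRBRBR; options L={ 0; 1/2; 5/8 } R={ 11/16; 3/4; 1 } ⇒ 21/32
step 7: add R to get BRBRBRR; options L={ 0; 1/2; 5/8 } R={ 21/32; 11/16; 3/4; 1 } ⇒ 41/64
step 8: add B to get BRBRBRRB; options L={ 0; 1/2; 5/8; 41/64 } R={ 21/32; 11/16; 3/4; 1 } ⇒ 83/128
step 9: add R to get BRBRBRRBR; options L={ 0; 1/2; 5/8; 41/64 } R={ 83/128; 21/32; 11/16; 3/4; 1 } ⇒ 165/256
step 10: add B to get BRBRBRRBRB; options L={ 0; 1/2; 5/8; 41/64; 165/256 } R={ 83/128; 21/32; 11/16; 3/4; 1 } ⇒ 331/512
step 11: add R to get BRBRBRRBRBR; options L={ 0; 1/2; 5/8; 41/64; 165/256 } R={ 331/512; 83/128; 21/32; 11/16; 3/4; 1 } ⇒ 661/1024
step 12: add R to get BRBRBRRBRBRR; options L={ 0; 1/2; 5/8; 41/64; 165/256 } R={ 661/1024; 331/512; 83/128; 21/32; 11/16; 3/4; 1 } ⇒ 1321/2048
step 13: add B to get BRBRBRRBRBRRB; options L={ 0; 1/2; 5/8; 41/64; 165/256; 1321/2048 } R={ 661/1024; 331/512; 83/128; 21/32; 11/16; 3/4; 1 } ⇒ 2643/4096
step 14: add B to get BRBRBRRBRBRRBB; options L={ 0; 1/2; 5/8; 41/64; 165/256; 1321/2048; 2643/4096 } R={ 661/1024; 331/512; 83/128; 21/32; 11/16; 3/4; 1 } ⇒ 5287/8192
step 15: add B to get BRBRBRRBRBRRBBB; options L={ 0; 1/2; 5/8; 41/64; 165/256; 1321/2048; 2643/4096; 5287/8192 } R={ 661/1024; 331/512; 83/128; 21/32; 11/16; 3/4; 1 } ⇒ 10575/16384

10575/16384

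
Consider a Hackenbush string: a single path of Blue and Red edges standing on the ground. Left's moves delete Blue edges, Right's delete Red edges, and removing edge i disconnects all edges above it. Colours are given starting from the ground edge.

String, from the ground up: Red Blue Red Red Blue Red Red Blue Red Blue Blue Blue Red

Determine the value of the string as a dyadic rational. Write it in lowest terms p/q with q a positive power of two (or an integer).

-3491/4096

Recurse on prefixes of the 13-edge string Red Blue Red Red Blue Red Red Blue Red Blue Blue Blue Red:
step 1: add Red to get R; options L={ — } R={ 0 } ⇒ -1
step 2: add Blue to get RB; options L={ -1 } R={ 0 } ⇒ -1/2
step 3: add Red to get RBR; options L={ -1 } R={ -1/2 0 } ⇒ -3/4
step 4: add Red to get RBRR; options L={ -1 } R={ -3/4 -1/2 0 } ⇒ -7/8
step 5: add Blue to get RBRRB; options L={ -1 -7/8 } R={ -3/4 -1/2 0 } ⇒ -13/16
step 6: add Red to get RBRRBR; options L={ -1 -7/8 } R={ -13/16 -3/4 -1/2 0 } ⇒ -27/32
step 7: add Red to get RBRRBRR; options L={ -1 -7/8 } R={ -27/32 -13/16 -3/4 -1/2 0 } ⇒ -55/64
step 8: add Blue to get RBRRBRRB; options L={ -1 -7/8 -55/64 } R={ -27/32 -13/16 -3/4 -1/2 0 } ⇒ -109/128
step 9: add Red to get RBRRBRRBR; options L={ -1 -7/8 -55/64 } R={ -109/128 -27/32 -13/16 -3/4 -1/2 0 } ⇒ -219/256
step 10: add Blue to get RBRRBRRBRB; options L={ -1 -7/8 -55/64 -219/256 } R={ -109/128 -27/32 -13/16 -3/4 -1/2 0 } ⇒ -437/512
step 11: add Blue to get RBRRBRRBRBB; options L={ -1 -7/8 -55/64 -219/256 -437/512 } R={ -109/128 -27/32 -13/16 -3/4 -1/2 0 } ⇒ -873/1024
step 12: add Blue to get RBRRBRRBRBBB; options L={ -1 -7/8 -55/64 -219/256 -437/512 -873/1024 } R={ -109/128 -27/32 -13/16 -3/4 -1/2 0 } ⇒ -1745/2048
step 13: add Red to get RBRRBRRBRBBBR; options L={ -1 -7/8 -55/64 -219/256 -437/512 -873/1024 } R={ -1745/2048 -109/128 -27/32 -13/16 -3/4 -1/2 0 } ⇒ -3491/4096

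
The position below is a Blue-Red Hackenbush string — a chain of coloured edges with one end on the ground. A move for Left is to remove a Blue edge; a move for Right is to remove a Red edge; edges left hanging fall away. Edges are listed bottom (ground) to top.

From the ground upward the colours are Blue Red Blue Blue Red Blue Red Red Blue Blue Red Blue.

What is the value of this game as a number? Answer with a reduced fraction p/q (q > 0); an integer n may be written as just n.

1691/2048

Prefix values for Blue Red Blue Blue Red Blue Red Red Blue Blue Red Blue via {L|R} + simplicity:
v(B) = { 0 |  } => 1
v(BR) = { 0 | 1 } => 1/2
v(BRB) = { 0 1/2 | 1 } => 3/4
v(BRBB) = { 0 1/2 3/4 | 1 } => 7/8
v(BRBBR) = { 0 1/2 3/4 | 7/8 1 } => 13/16
v(BRBBRB) = { 0 1/2 3/4 13/16 | 7/8 1 } => 27/32
v(BRBBRBR) = { 0 1/2 3/4 13/16 | 27/32 7/8 1 } => 53/64
v(BRBBRBRR) = { 0 1/2 3/4 13/16 | 53/64 27/32 7/8 1 } => 105/128
v(BRBBRBRRB) = { 0 1/2 3/4 13/16 105/128 | 53/64 27/32 7/8 1 } => 211/256
v(BRBBRBRRBB) = { 0 1/2 3/4 13/16 105/128 211/256 | 53/64 27/32 7/8 1 } => 423/512
v(BRBBRBRRBBR) = { 0 1/2 3/4 13/16 105/128 211/256 | 423/512 53/64 27/32 7/8 1 } => 845/1024
v(BRBBRBRRBBRB) = { 0 1/2 3/4 13/16 105/128 211/256 845/1024 | 423/512 53/64 27/32 7/8 1 } => 1691/2048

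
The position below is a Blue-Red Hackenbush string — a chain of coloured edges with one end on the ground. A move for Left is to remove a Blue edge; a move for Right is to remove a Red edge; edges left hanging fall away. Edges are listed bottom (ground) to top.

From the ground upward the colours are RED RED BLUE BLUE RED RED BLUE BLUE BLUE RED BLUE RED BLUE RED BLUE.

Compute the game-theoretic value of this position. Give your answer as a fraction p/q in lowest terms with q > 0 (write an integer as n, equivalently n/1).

1 of 15 · R · max L −∞ · min R 0 gives -1
2 of 15 · RR · max L −∞ · min R -1 gives -2
3 of 15 · RRB · max L -2 · min R -1 gives -3/2
4 of 15 · RRBB · max L -3/2 · min R -1 gives -5/4
5 of 15 · RRBBR · max L -3/2 · min R -5/4 gives -11/8
6 of 15 · RRBBRR · max L -3/2 · min R -11/8 gives -23/16
7 of 15 · RRBBRRB · max L -23/16 · min R -11/8 gives -45/32
8 of 15 · RRBBRRBB · max L -45/32 · min R -11/8 gives -89/64
9 of 15 · RRBBRRBBB · max L -89/64 · min R -11/8 gives -177/128
10 of 15 · RRBBRRBBBR · max L -89/64 · min R -177/128 gives -355/256
11 of 15 · RRBBRRBBBRB · max L -355/256 · min R -177/128 gives -709/512
12 of 15 · RRBBRRBBBRBR · max L -355/256 · min R -709/512 gives -1419/1024
13 of 15 · RRBBRRBBBRBRB · max L -1419/1024 · min R -709/512 gives -2837/2048
14 of 15 · RRBBRRBBBRBRBR · max L -1419/1024 · min R -2837/2048 gives -5675/4096
15 of 15 · RRBBRRBBBRBRBRB · max L -5675/4096 · min R -2837/2048 gives -11349/8192

-11349/8192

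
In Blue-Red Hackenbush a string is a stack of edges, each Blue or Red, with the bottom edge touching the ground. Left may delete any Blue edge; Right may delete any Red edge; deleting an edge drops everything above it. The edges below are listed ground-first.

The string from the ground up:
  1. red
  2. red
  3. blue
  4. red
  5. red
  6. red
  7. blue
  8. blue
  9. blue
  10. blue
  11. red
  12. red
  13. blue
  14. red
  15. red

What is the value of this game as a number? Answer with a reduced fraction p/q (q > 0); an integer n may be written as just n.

-15415/8192

edge 1 of 15 (red): { (no moves) | 0 } — -1
edge 2 of 15 (red): { (no moves) | -1; 0 } — -2
edge 3 of 15 (blue): { -2 | -1; 0 } — -3/2
edge 4 of 15 (red): { -2 | -3/2; -1; 0 } — -7/4
edge 5 of 15 (red): { -2 | -7/4; -3/2; -1; 0 } — -15/8
edge 6 of 15 (red): { -2 | -15/8; -7/4; -3/2; -1; 0 } — -31/16
edge 7 of 15 (blue): { -2; -31/16 | -15/8; -7/4; -3/2; -1; 0 } — -61/32
edge 8 of 15 (blue): { -2; -31/16; -61/32 | -15/8; -7/4; -3/2; -1; 0 } — -121/64
edge 9 of 15 (blue): { -2; -31/16; -61/32; -121/64 | -15/8; -7/4; -3/2; -1; 0 } — -241/128
edge 10 of 15 (blue): { -2; -31/16; -61/32; -121/64; -241/128 | -15/8; -7/4; -3/2; -1; 0 } — -481/256
edge 11 of 15 (red): { -2; -31/16; -61/32; -121/64; -241/128 | -481/256; -15/8; -7/4; -3/2; -1; 0 } — -963/512
edge 12 of 15 (red): { -2; -31/16; -61/32; -121/64; -241/128 | -963/512; -481/256; -15/8; -7/4; -3/2; -1; 0 } — -1927/1024
edge 13 of 15 (blue): { -2; -31/16; -61/32; -121/64; -241/128; -1927/1024 | -963/512; -481/256; -15/8; -7/4; -3/2; -1; 0 } — -3853/2048
edge 14 of 15 (red): { -2; -31/16; -61/32; -121/64; -241/128; -1927/1024 | -3853/2048; -963/512; -481/256; -15/8; -7/4; -3/2; -1; 0 } — -7707/4096
edge 15 of 15 (red): { -2; -31/16; -61/32; -121/64; -241/128; -1927/1024 | -7707/4096; -3853/2048; -963/512; -481/256; -15/8; -7/4; -3/2; -1; 0 } — -15415/8192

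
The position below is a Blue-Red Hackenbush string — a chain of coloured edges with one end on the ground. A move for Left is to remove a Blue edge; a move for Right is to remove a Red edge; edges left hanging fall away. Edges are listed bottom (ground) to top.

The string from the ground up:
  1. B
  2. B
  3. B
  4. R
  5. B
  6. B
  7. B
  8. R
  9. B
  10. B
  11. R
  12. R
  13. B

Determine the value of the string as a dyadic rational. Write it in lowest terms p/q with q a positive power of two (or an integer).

edge 1 of 13 (B): { 0 |  } gives 1
edge 2 of 13 (B): { 0, 1 |  } gives 2
edge 3 of 13 (B): { 0, 1, 2 |  } gives 3
edge 4 of 13 (R): { 0, 1, 2 | 3 } gives 5/2
edge 5 of 13 (B): { 0, 1, 2, 5/2 | 3 } gives 11/4
edge 6 of 13 (B): { 0, 1, 2, 5/2, 11/4 | 3 } gives 23/8
edge 7 of 13 (B): { 0, 1, 2, 5/2, 11/4, 23/8 | 3 } gives 47/16
edge 8 of 13 (R): { 0, 1, 2, 5/2, 11/4, 23/8 | 47/16, 3 } gives 93/32
edge 9 of 13 (B): { 0, 1, 2, 5/2, 11/4, 23/8, 93/32 | 47/16, 3 } gives 187/64
edge 10 of 13 (B): { 0, 1, 2, 5/2, 11/4, 23/8, 93/32, 187/64 | 47/16, 3 } gives 375/128
edge 11 of 13 (R): { 0, 1, 2, 5/2, 11/4, 23/8, 93/32, 187/64 | 375/128, 47/16, 3 } gives 749/256
edge 12 of 13 (R): { 0, 1, 2, 5/2, 11/4, 23/8, 93/32, 187/64 | 749/256, 375/128, 47/16, 3 } gives 1497/512
edge 13 of 13 (B): { 0, 1, 2, 5/2, 11/4, 23/8, 93/32, 187/64, 1497/512 | 749/256, 375/128, 47/16, 3 } gives 2995/1024

2995/1024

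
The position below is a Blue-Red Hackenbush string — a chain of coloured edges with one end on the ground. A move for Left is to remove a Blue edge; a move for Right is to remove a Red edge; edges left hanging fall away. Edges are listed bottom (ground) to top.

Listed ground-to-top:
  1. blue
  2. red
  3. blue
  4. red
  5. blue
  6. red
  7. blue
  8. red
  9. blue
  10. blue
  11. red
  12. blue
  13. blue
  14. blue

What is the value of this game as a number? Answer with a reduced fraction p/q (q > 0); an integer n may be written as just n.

G(b) = { 0 | none } — 1
G(br) = { 0 | 1 } — 1/2
G(brb) = { 0; 1/2 | 1 } — 3/4
G(brbr) = { 0; 1/2 | 3/4; 1 } — 5/8
G(brbrb) = { 0; 1/2; 5/8 | 3/4; 1 } — 11/16
G(brbrbr) = { 0; 1/2; 5/8 | 11/16; 3/4; 1 } — 21/32
G(brbrbrb) = { 0; 1/2; 5/8; 21/32 | 11/16; 3/4; 1 } — 43/64
G(brbrbrbr) = { 0; 1/2; 5/8; 21/32 | 43/64; 11/16; 3/4; 1 } — 85/128
G(brbrbrbrb) = { 0; 1/2; 5/8; 21/32; 85/128 | 43/64; 11/16; 3/4; 1 } — 171/256
G(brbrbrbrbb) = { 0; 1/2; 5/8; 21/32; 85/128; 171/256 | 43/64; 11/16; 3/4; 1 } — 343/512
G(brbrbrbrbbr) = { 0; 1/2; 5/8; 21/32; 85/128; 171/256 | 343/512; 43/64; 11/16; 3/4; 1 } — 685/1024
G(brbrbrbrbbrb) = { 0; 1/2; 5/8; 21/32; 85/128; 171/256; 685/1024 | 343/512; 43/64; 11/16; 3/4; 1 } — 1371/2048
G(brbrbrbrbbrbb) = { 0; 1/2; 5/8; 21/32; 85/128; 171/256; 685/1024; 1371/2048 | 343/512; 43/64; 11/16; 3/4; 1 } — 2743/4096
G(brbrbrbrbbrbbb) = { 0; 1/2; 5/8; 21/32; 85/128; 171/256; 685/1024; 1371/2048; 2743/4096 | 343/512; 43/64; 11/16; 3/4; 1 } — 5487/8192

5487/8192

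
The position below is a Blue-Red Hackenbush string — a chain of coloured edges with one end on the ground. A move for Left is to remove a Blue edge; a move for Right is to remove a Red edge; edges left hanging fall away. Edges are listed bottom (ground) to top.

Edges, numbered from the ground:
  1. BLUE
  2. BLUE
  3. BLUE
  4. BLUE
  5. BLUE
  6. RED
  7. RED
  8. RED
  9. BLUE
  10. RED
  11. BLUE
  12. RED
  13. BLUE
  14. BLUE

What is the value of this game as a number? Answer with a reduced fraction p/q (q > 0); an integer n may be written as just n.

2135/512

step 1: add BLUE to get B; options L={ 0 } R={ (no moves) } => 1
step 2: add BLUE to get BB; options L={ 0 1 } R={ (no moves) } => 2
step 3: add BLUE to get BBB; options L={ 0 1 2 } R={ (no moves) } => 3
step 4: add BLUE to get BBBB; options L={ 0 1 2 3 } R={ (no moves) } => 4
step 5: add BLUE to get BBBBB; options L={ 0 1 2 3 4 } R={ (no moves) } => 5
step 6: add RED to get BBBBBR; options L={ 0 1 2 3 4 } R={ 5 } => 9/2
step 7: add RED to get BBBBBRR; options L={ 0 1 2 3 4 } R={ 9/2 5 } => 17/4
step 8: add RED to get BBBBBRRR; options L={ 0 1 2 3 4 } R={ 17/4 9/2 5 } => 33/8
step 9: add BLUE to get BBBBBRRRB; options L={ 0 1 2 3 4 33/8 } R={ 17/4 9/2 5 } => 67/16
step 10: add RED to get BBBBBRRRBR; options L={ 0 1 2 3 4 33/8 } R={ 67/16 17/4 9/2 5 } => 133/32
step 11: add BLUE to get BBBBBRRRBRB; options L={ 0 1 2 3 4 33/8 133/32 } R={ 67/16 17/4 9/2 5 } => 267/64
step 12: add RED to get BBBBBRRRBRBR; options L={ 0 1 2 3 4 33/8 133/32 } R={ 267/64 67/16 17/4 9/2 5 } => 533/128
step 13: add BLUE to get BBBBBRRRBRBRB; options L={ 0 1 2 3 4 33/8 133/32 533/128 } R={ 267/64 67/16 17/4 9/2 5 } => 1067/256
step 14: add BLUE to get BBBBBRRRBRBRBB; options L={ 0 1 2 3 4 33/8 133/32 533/128 1067/256 } R={ 267/64 67/16 17/4 9/2 5 } => 2135/512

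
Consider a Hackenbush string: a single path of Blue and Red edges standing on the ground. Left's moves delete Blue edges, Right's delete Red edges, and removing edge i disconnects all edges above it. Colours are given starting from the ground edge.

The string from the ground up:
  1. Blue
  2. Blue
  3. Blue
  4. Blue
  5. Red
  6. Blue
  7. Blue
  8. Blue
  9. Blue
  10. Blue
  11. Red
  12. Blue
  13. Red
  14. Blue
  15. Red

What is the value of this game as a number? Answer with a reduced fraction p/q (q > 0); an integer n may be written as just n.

8149/2048

g(B) = { 0 | — } gives 1
g(BB) = { 0, 1 | — } gives 2
g(BBB) = { 0, 1, 2 | — } gives 3
g(BBBB) = { 0, 1, 2, 3 | — } gives 4
g(BBBBR) = { 0, 1, 2, 3 | 4 } gives 7/2
g(BBBBRB) = { 0, 1, 2, 3, 7/2 | 4 } gives 15/4
g(BBBBRBB) = { 0, 1, 2, 3, 7/2, 15/4 | 4 } gives 31/8
g(BBBBRBBB) = { 0, 1, 2, 3, 7/2, 15/4, 31/8 | 4 } gives 63/16
g(BBBBRBBBB) = { 0, 1, 2, 3, 7/2, 15/4, 31/8, 63/16 | 4 } gives 127/32
g(BBBBRBBBBB) = { 0, 1, 2, 3, 7/2, 15/4, 31/8, 63/16, 127/32 | 4 } gives 255/64
g(BBBBRBBBBBR) = { 0, 1, 2, 3, 7/2, 15/4, 31/8, 63/16, 127/32 | 255/64, 4 } gives 509/128
g(BBBBRBBBBBRB) = { 0, 1, 2, 3, 7/2, 15/4, 31/8, 63/16, 127/32, 509/128 | 255/64, 4 } gives 1019/256
g(BBBBRBBBBBRBR) = { 0, 1, 2, 3, 7/2, 15/4, 31/8, 63/16, 127/32, 509/128 | 1019/256, 255/64, 4 } gives 2037/512
g(BBBBRBBBBBRBRB) = { 0, 1, 2, 3, 7/2, 15/4, 31/8, 63/16, 127/32, 509/128, 2037/512 | 1019/256, 255/64, 4 } gives 4075/1024
g(BBBBRBBBBBRBRBR) = { 0, 1, 2, 3, 7/2, 15/4, 31/8, 63/16, 127/32, 509/128, 2037/512 | 4075/1024, 1019/256, 255/64, 4 } gives 8149/2048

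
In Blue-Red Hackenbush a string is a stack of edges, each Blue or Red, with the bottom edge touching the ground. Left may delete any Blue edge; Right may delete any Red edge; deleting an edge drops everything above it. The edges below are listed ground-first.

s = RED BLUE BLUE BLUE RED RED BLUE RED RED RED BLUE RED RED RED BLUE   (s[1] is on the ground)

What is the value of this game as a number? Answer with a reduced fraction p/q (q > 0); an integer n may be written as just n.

-3549/16384

Build G(s[:k]) for k = 1..15, string s = RED BLUE BLUE BLUE RED RED BLUE RED RED RED BLUE RED RED RED BLUE.
edge 1 of 15 (RED): { ∅ | 0 } ⇒ -1
edge 2 of 15 (BLUE): { -1 | 0 } ⇒ -1/2
edge 3 of 15 (BLUE): { -1, -1/2 | 0 } ⇒ -1/4
edge 4 of 15 (BLUE): { -1, -1/2, -1/4 | 0 } ⇒ -1/8
edge 5 of 15 (RED): { -1, -1/2, -1/4 | -1/8, 0 } ⇒ -3/16
edge 6 of 15 (RED): { -1, -1/2, -1/4 | -3/16, -1/8, 0 } ⇒ -7/32
edge 7 of 15 (BLUE): { -1, -1/2, -1/4, -7/32 | -3/16, -1/8, 0 } ⇒ -13/64
edge 8 of 15 (RED): { -1, -1/2, -1/4, -7/32 | -13/64, -3/16, -1/8, 0 } ⇒ -27/128
edge 9 of 15 (RED): { -1, -1/2, -1/4, -7/32 | -27/128, -13/64, -3/16, -1/8, 0 } ⇒ -55/256
edge 10 of 15 (RED): { -1, -1/2, -1/4, -7/32 | -55/256, -27/128, -13/64, -3/16, -1/8, 0 } ⇒ -111/512
edge 11 of 15 (BLUE): { -1, -1/2, -1/4, -7/32, -111/512 | -55/256, -27/128, -13/64, -3/16, -1/8, 0 } ⇒ -221/1024
edge 12 of 15 (RED): { -1, -1/2, -1/4, -7/32, -111/512 | -221/1024, -55/256, -27/128, -13/64, -3/16, -1/8, 0 } ⇒ -443/2048
edge 13 of 15 (RED): { -1, -1/2, -1/4, -7/32, -111/512 | -443/2048, -221/1024, -55/256, -27/128, -13/64, -3/16, -1/8, 0 } ⇒ -887/4096
edge 14 of 15 (RED): { -1, -1/2, -1/4, -7/32, -111/512 | -887/4096, -443/2048, -221/1024, -55/256, -27/128, -13/64, -3/16, -1/8, 0 } ⇒ -1775/8192
edge 15 of 15 (BLUE): { -1, -1/2, -1/4, -7/32, -111/512, -1775/8192 | -887/4096, -443/2048, -221/1024, -55/256, -27/128, -13/64, -3/16, -1/8, 0 } ⇒ -3549/16384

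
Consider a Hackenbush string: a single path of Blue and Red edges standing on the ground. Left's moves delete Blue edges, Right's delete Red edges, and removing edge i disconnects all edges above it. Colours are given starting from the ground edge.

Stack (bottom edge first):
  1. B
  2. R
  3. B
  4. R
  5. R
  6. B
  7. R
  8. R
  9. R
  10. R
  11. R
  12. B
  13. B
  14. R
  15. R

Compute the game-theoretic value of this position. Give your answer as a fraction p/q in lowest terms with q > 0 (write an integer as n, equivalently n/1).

9241/16384

g_1 [B]  L=[0]  R=[·]  → 1
g_2 [BR]  L=[0]  R=[1]  → 1/2
g_3 [BRB]  L=[0, 1/2]  R=[1]  → 3/4
g_4 [BRBR]  L=[0, 1/2]  R=[3/4, 1]  → 5/8
g_5 [BRBRR]  L=[0, 1/2]  R=[5/8, 3/4, 1]  → 9/16
g_6 [BRBRRB]  L=[0, 1/2, 9/16]  R=[5/8, 3/4, 1]  → 19/32
g_7 [BRBRRBR]  L=[0, 1/2, 9/16]  R=[19/32, 5/8, 3/4, 1]  → 37/64
g_8 [BRBRRBRR]  L=[0, 1/2, 9/16]  R=[37/64, 19/32, 5/8, 3/4, 1]  → 73/128
g_9 [BRBRRBRRR]  L=[0, 1/2, 9/16]  R=[73/128, 37/64, 19/32, 5/8, 3/4, 1]  → 145/256
g_10 [BRBRRBRRRR]  L=[0, 1/2, 9/16]  R=[145/256, 73/128, 37/64, 19/32, 5/8, 3/4, 1]  → 289/512
g_11 [BRBRRBRRRRR]  L=[0, 1/2, 9/16]  R=[289/512, 145/256, 73/128, 37/64, 19/32, 5/8, 3/4, 1]  → 577/1024
g_12 [BRBRRBRRRRRB]  L=[0, 1/2, 9/16, 577/1024]  R=[289/512, 145/256, 73/128, 37/64, 19/32, 5/8, 3/4, 1]  → 1155/2048
g_13 [BRBRRBRRRRRBB]  L=[0, 1/2, 9/16, 577/1024, 1155/2048]  R=[289/512, 145/256, 73/128, 37/64, 19/32, 5/8, 3/4, 1]  → 2311/4096
g_14 [BRBRRBRRRRRBBR]  L=[0, 1/2, 9/16, 577/1024, 1155/2048]  R=[2311/4096, 289/512, 145/256, 73/128, 37/64, 19/32, 5/8, 3/4, 1]  → 4621/8192
g_15 [BRBRRBRRRRRBBRR]  L=[0, 1/2, 9/16, 577/1024, 1155/2048]  R=[4621/8192, 2311/4096, 289/512, 145/256, 73/128, 37/64, 19/32, 5/8, 3/4, 1]  → 9241/16384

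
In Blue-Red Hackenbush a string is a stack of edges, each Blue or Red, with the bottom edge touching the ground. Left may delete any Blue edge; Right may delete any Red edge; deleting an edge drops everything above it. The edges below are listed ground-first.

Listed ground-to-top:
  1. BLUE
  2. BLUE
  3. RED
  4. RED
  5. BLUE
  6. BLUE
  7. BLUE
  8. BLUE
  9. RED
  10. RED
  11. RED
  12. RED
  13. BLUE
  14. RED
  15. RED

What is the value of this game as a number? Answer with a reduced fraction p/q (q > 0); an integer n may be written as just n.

Build g(s[:k]) for k = 1..15, string s = BLUE BLUE RED RED BLUE BLUE BLUE BLUE RED RED RED RED BLUE RED RED.
edge 1 of 15 (BLUE): { 0 | · } gives 1
edge 2 of 15 (BLUE): { 0,1 | · } gives 2
edge 3 of 15 (RED): { 0,1 | 2 } gives 3/2
edge 4 of 15 (RED): { 0,1 | 3/2,2 } gives 5/4
edge 5 of 15 (BLUE): { 0,1,5/4 | 3/2,2 } gives 11/8
edge 6 of 15 (BLUE): { 0,1,5/4,11/8 | 3/2,2 } gives 23/16
edge 7 of 15 (BLUE): { 0,1,5/4,11/8,23/16 | 3/2,2 } gives 47/32
edge 8 of 15 (BLUE): { 0,1,5/4,11/8,23/16,47/32 | 3/2,2 } gives 95/64
edge 9 of 15 (RED): { 0,1,5/4,11/8,23/16,47/32 | 95/64,3/2,2 } gives 189/128
edge 10 of 15 (RED): { 0,1,5/4,11/8,23/16,47/32 | 189/128,95/64,3/2,2 } gives 377/256
edge 11 of 15 (RED): { 0,1,5/4,11/8,23/16,47/32 | 377/256,189/128,95/64,3/2,2 } gives 753/512
edge 12 of 15 (RED): { 0,1,5/4,11/8,23/16,47/32 | 753/512,377/256,189/128,95/64,3/2,2 } gives 1505/1024
edge 13 of 15 (BLUE): { 0,1,5/4,11/8,23/16,47/32,1505/1024 | 753/512,377/256,189/128,95/64,3/2,2 } gives 3011/2048
edge 14 of 15 (RED): { 0,1,5/4,11/8,23/16,47/32,1505/1024 | 3011/2048,753/512,377/256,189/128,95/64,3/2,2 } gives 6021/4096
edge 15 of 15 (RED): { 0,1,5/4,11/8,23/16,47/32,1505/1024 | 6021/4096,3011/2048,753/512,377/256,189/128,95/64,3/2,2 } gives 12041/8192

12041/8192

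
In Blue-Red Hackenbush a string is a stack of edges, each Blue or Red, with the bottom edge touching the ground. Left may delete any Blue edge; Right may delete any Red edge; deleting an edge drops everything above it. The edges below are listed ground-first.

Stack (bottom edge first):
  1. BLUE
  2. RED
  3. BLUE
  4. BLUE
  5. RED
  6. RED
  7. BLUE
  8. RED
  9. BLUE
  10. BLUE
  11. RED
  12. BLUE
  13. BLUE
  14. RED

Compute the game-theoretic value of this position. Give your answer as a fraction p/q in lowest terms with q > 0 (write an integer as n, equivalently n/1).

6509/8192

Build g(s[:k]) for k = 1..14, string s = BLUE RED BLUE BLUE RED RED BLUE RED BLUE BLUE RED BLUE BLUE RED.
edge 1 of 14 (BLUE): { 0 | — } gives 1
edge 2 of 14 (RED): { 0 | 1 } gives 1/2
edge 3 of 14 (BLUE): { 0 1/2 | 1 } gives 3/4
edge 4 of 14 (BLUE): { 0 1/2 3/4 | 1 } gives 7/8
edge 5 of 14 (RED): { 0 1/2 3/4 | 7/8 1 } gives 13/16
edge 6 of 14 (RED): { 0 1/2 3/4 | 13/16 7/8 1 } gives 25/32
edge 7 of 14 (BLUE): { 0 1/2 3/4 25/32 | 13/16 7/8 1 } gives 51/64
edge 8 of 14 (RED): { 0 1/2 3/4 25/32 | 51/64 13/16 7/8 1 } gives 101/128
edge 9 of 14 (BLUE): { 0 1/2 3/4 25/32 101/128 | 51/64 13/16 7/8 1 } gives 203/256
edge 10 of 14 (BLUE): { 0 1/2 3/4 25/32 101/128 203/256 | 51/64 13/16 7/8 1 } gives 407/512
edge 11 of 14 (RED): { 0 1/2 3/4 25/32 101/128 203/256 | 407/512 51/64 13/16 7/8 1 } gives 813/1024
edge 12 of 14 (BLUE): { 0 1/2 3/4 25/32 101/128 203/256 813/1024 | 407/512 51/64 13/16 7/8 1 } gives 1627/2048
edge 13 of 14 (BLUE): { 0 1/2 3/4 25/32 101/128 203/256 813/1024 1627/2048 | 407/512 51/64 13/16 7/8 1 } gives 3255/4096
edge 14 of 14 (RED): { 0 1/2 3/4 25/32 101/128 203/256 813/1024 1627/2048 | 3255/4096 407/512 51/64 13/16 7/8 1 } gives 6509/8192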